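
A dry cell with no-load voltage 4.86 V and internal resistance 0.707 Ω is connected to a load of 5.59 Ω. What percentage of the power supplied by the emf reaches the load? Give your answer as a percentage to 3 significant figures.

The source delivers εI, of which I²R reaches the load and I²r is lost; since I is common, η = R/(R+r).
η = R / (R + r) = 5.59 / (5.59 + 0.707) = 0.8877

88.8 %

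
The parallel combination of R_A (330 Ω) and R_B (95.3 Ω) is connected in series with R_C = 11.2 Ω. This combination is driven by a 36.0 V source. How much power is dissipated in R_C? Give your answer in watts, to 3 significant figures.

2.00 W

First find R_p for the parallel pair, then treat R_p + R_C as a series loop.
R_p = (330×95.3)/(330+95.3) = 73.95 Ω
R_total = R_p + 11.2 = 73.95 + 11.2 = 85.15 Ω
I = V / R_total = 36.0 / 85.15 = 0.4228 A
All the supply current flows through R_C; use P = I²R_C.
P_R_C = (0.4228)² × 11.2 = 2.002 W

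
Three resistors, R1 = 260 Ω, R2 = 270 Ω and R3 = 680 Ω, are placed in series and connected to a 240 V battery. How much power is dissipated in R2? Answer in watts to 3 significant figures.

Since the resistors are in series they all carry the loop current I = V/R_total; the power in any one is I²R.
R_total = 260 + 270 + 680 = 1210 Ω
I = V / R_total = 240 / 1210 = 0.1983 A
P_R2 = I² × R2 = (0.1983)² × 270 = 10.62 W

10.6 W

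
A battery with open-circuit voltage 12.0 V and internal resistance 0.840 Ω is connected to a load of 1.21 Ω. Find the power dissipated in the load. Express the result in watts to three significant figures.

The internal resistance and the load are in series, so the same I flows through both; get I from ε/(r+R), then I²R for the load.
I = ε / (r + R) = 12.0 / (0.840 + 1.21) = 5.854 A
P_load = I² R = (5.854)² × 1.21 = 41.46 W

41.5 W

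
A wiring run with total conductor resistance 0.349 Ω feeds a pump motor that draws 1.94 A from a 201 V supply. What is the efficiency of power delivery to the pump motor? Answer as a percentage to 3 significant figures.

The wiring run carries the full 1.94 A.
P_line = I² R_line = (1.940)² × 0.349 = 1.313 W
P_source = V I = 201 × 1.940 = 389.9 W; P_load = 388.6 W
η = P_load / P_source = 388.6 / 389.9 = 0.9966

99.7 %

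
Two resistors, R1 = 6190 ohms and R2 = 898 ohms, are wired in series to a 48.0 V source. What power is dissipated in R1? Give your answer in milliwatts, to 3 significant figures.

In a series string the same current flows through every resistor — find that current, then P = I²R for the one we want.
R_total = 6190 + 898 = 7088 Ω
I = V / R_total = 48.0 / 7088 = 0.006772 A
P_R1 = I² × R1 = (0.006772)² × 6190 = 0.2839 W

284 mW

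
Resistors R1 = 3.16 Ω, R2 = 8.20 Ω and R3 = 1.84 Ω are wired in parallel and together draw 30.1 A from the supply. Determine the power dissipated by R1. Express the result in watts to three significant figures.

297 W

The branches share the same voltage, but only the total current is given — find V from the equivalent resistance first.
1/R_eq = 1/3.16 + 1/8.20 + 1/1.84 ⇒ R_eq = 1.018 Ω
V = I_total × R_eq = 30.10 × 1.018 = 30.66 V
P_R1 = V² / R1 = (30.66)² / 3.16 = 297.4 W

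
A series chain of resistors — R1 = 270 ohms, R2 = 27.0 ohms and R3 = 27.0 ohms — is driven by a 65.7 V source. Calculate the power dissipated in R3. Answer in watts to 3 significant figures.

1.11 W

Series elements share the same current, so find I first, then use P = I²R.
R_total = 270 + 27.0 + 27.0 = 324.0 Ω
I = V / R_total = 65.7 / 324.0 = 0.2028 A
P_R3 = I² × R3 = (0.2028)² × 27.0 = 1.110 W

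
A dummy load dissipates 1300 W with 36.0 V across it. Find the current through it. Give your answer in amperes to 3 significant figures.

36.1 A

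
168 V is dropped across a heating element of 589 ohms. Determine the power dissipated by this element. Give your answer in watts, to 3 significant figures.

V and R are stated; P = V²/R avoids computing the current.
P = (168 V)² / 589 Ω = 47.92 W

47.9 W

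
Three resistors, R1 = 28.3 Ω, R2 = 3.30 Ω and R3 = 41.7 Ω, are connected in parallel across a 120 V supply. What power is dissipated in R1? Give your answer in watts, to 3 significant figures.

509 W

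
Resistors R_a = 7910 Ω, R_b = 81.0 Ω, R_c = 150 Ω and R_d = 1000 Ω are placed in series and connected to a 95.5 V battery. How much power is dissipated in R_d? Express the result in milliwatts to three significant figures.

109 mW

Series elements share the same current, so find I first, then use P = I²R.
R_total = 7910 + 81.0 + 150 + 1000 = 9141 Ω
I = V / R_total = 95.5 / 9141 = 0.01045 A
P_R_d = I² × R_d = (0.01045)² × 1000 = 0.1091 W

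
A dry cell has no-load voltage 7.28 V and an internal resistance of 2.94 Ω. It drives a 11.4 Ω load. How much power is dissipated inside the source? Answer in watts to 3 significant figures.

0.758 W

The source's internal resistance is just another series element carrying I; its dissipation is I²r.
I = ε / (r + R) = 7.28 / (2.94 + 11.4) = 0.5077 A
P_int = I² r = (0.5077)² × 2.94 = 0.7577 W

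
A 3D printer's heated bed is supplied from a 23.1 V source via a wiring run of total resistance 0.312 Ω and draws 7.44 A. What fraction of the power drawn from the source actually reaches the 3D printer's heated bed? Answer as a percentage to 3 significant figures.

The wiring run carries the full 7.44 A.
P_line = I² R_line = (7.440)² × 0.312 = 17.27 W
P_source = V I = 23.1 × 7.440 = 171.9 W; P_load = 154.6 W
η = P_load / P_source = 154.6 / 171.9 = 0.8995

90.0 %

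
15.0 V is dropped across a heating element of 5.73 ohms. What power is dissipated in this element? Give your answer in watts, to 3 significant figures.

39.3 W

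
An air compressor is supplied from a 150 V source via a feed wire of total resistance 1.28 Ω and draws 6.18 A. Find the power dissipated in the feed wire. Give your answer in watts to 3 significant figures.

Line loss is just I²R for the cable — we know both I and R_line directly.
The feed wire carries the full 6.18 A.
P_line = I² R_line = (6.180)² × 1.28 = 48.89 W

48.9 W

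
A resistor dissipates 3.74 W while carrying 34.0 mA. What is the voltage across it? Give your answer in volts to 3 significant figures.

110 V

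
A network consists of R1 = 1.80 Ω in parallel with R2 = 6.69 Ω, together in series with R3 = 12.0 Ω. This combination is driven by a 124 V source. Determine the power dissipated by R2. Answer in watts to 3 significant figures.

Collapse the R1‖R2 pair into one equivalent R_p; then R_p and R3 form a series string.
R_p = (1.80×6.69)/(1.80+6.69) = 1.418 Ω
R_total = R_p + 12.0 = 1.418 + 12.0 = 13.42 Ω
I = V / R_total = 124 / 13.42 = 9.241 A
Voltage across the parallel pair: V_p = I × R_p = 9.241 × 1.418 = 13.11 V
Use P = V²/R for R2 with V = V_p.
P_R2 = (13.11)² / 6.69 = 25.68 W

25.7 W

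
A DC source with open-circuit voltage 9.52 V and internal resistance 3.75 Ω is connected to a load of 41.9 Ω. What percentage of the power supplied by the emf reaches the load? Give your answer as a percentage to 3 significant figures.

91.8 %

Efficiency is P_load / P_total. With a series r and R sharing the same I, P = I²R for each, so η = R/(R+r).
η = R / (R + r) = 41.9 / (41.9 + 3.75) = 0.9179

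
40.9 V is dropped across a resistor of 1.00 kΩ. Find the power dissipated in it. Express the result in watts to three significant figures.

1.67 W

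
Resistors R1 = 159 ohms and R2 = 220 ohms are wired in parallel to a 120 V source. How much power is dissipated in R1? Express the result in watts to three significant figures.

90.6 W

Each parallel branch sees the full supply voltage, so P = V²/R applies directly to the target branch.
P_R1 = V² / R1 = (120)² / 159 Ω = 90.57 W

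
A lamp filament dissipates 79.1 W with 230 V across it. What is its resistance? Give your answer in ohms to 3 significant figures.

The two known quantities fix the third via R = V² / P.
R = (230)² / 79.1 = 668.8 Ω

669 Ω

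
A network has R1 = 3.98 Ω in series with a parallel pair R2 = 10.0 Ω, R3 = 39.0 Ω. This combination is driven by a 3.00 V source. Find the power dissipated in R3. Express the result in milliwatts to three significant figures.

Replace R2 and R3 with their parallel equivalent so the circuit becomes R1 in series with R_p.
R_p = (10.0×39.0)/(10.0+39.0) = 7.959 Ω
R_total = 3.98 + 7.959 = 11.94 Ω
I = V / R_total = 3.00 / 11.94 = 0.2513 A
Voltage across the parallel pair: V_p = I × R_p = 0.2513 × 7.959 = 2.000 V
R3 is across V_p, so use P = V²/R for that branch.
P_R3 = (2.000)² / 39.0 = 0.1026 W

103 mW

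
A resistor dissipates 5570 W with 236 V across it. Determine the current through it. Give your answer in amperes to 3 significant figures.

23.6 A

From P = V I = I²R = V²/R, with the two given quantities we get I = P / V.
I = 5570 / 236 = 23.60 A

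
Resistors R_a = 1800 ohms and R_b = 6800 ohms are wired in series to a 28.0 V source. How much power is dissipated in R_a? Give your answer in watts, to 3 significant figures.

In a series string the same current flows through every resistor — find that current, then P = I²R for the one we want.
R_total = 1800 + 6800 = 8600 Ω
I = V / R_total = 28.0 / 8600 = 0.003256 A
P_R_a = I² × R_a = (0.003256)² × 1800 = 0.01908 W

0.0191 W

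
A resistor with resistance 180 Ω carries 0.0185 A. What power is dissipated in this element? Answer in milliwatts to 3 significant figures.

With I and R stated, P = I²R applies in one step.
P = (0.01850 A)² × 180 Ω = 0.06160 W

61.6 mW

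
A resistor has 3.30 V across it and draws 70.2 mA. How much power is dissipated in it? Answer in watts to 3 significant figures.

Both the voltage across and the current through the element are known, so P = V I applies directly.
P = 3.30 V × 0.07020 A = 0.2317 W

0.232 W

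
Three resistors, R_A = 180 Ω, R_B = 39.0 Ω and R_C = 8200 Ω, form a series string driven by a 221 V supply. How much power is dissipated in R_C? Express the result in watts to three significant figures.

In a series string the same current flows through every resistor — find that current, then P = I²R for the one we want.
R_total = 180 + 39.0 + 8200 = 8419 Ω
I = V / R_total = 221 / 8419 = 0.02625 A
P_R_C = I² × R_C = (0.02625)² × 8200 = 5.650 W

5.65 W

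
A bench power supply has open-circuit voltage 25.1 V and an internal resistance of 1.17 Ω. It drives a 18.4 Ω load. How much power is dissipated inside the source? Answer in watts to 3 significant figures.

The source's internal resistance is just another series element carrying I; its dissipation is I²r.
I = ε / (r + R) = 25.1 / (1.17 + 18.4) = 1.283 A
P_int = I² r = (1.283)² × 1.17 = 1.925 W

1.92 W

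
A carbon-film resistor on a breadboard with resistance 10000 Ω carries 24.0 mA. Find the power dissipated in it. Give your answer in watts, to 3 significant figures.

With I and R stated, P = I²R applies in one step.
P = (0.02400 A)² × 10000 Ω = 5.760 W

5.76 W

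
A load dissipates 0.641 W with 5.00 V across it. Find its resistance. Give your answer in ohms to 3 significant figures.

39.0 Ω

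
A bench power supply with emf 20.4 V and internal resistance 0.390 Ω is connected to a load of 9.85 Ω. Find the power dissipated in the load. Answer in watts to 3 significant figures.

The internal resistance and the load are in series, so the same I flows through both; get I from ε/(r+R), then I²R for the load.
I = ε / (r + R) = 20.4 / (0.390 + 9.85) = 1.992 A
P_load = I² R = (1.992)² × 9.85 = 39.09 W

39.1 W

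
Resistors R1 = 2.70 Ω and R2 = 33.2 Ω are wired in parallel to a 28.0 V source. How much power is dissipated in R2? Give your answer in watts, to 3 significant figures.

23.6 W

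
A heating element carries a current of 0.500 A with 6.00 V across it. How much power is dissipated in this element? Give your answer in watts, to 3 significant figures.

3.00 W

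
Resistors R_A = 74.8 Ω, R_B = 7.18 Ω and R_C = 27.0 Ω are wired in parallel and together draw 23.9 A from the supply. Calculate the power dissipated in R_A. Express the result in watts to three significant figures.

212 W

Parallel branches share V, not I — compute V via R_eq, then use V²/R for the target branch.
1/R_eq = 1/74.8 + 1/7.18 + 1/27.0 ⇒ R_eq = 5.272 Ω
V = I_total × R_eq = 23.90 × 5.272 = 126.0 V
P_R_A = V² / R_A = (126.0)² / 74.8 = 212.2 W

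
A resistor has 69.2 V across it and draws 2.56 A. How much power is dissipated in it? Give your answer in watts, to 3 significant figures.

177 W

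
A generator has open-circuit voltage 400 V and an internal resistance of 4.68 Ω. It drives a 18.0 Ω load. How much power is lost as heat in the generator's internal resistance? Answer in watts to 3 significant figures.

The source's internal resistance is just another series element carrying I; its dissipation is I²r.
I = ε / (r + R) = 400 / (4.68 + 18.0) = 17.64 A
P_int = I² r = (17.64)² × 4.68 = 1456 W

1460 W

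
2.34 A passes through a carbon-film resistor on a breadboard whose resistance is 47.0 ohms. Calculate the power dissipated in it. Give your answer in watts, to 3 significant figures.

257 W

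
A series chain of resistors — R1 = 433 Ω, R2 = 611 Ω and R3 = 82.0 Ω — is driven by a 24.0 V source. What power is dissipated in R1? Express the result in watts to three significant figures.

0.197 W

Every series element carries the same I. Get I from the total resistance, then P = I² × R1.
R_total = 433 + 611 + 82.0 = 1126 Ω
I = V / R_total = 24.0 / 1126 = 0.02131 A
P_R1 = I² × R1 = (0.02131)² × 433 = 0.1967 W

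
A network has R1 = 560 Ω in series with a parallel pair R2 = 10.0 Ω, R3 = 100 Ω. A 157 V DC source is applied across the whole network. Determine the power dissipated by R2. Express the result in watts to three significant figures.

0.629 W

Reduce the parallel pair to R_p first; the network is then a simple series string.
R_p = (10.0×100)/(10.0+100) = 9.091 Ω
R_total = 560 + 9.091 = 569.1 Ω
I = V / R_total = 157 / 569.1 = 0.2759 A
Voltage across the parallel pair: V_p = I × R_p = 0.2759 × 9.091 = 2.508 V
R2 sees V_p directly, so P = V_p² / R2.
P_R2 = (2.508)² / 10.0 = 0.6290 W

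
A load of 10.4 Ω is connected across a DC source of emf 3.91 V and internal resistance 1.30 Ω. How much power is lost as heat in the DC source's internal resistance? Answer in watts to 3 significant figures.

r is in series with the load, so it carries the full circuit current — the loss in it is I²r.
I = ε / (r + R) = 3.91 / (1.30 + 10.4) = 0.3342 A
P_int = I² r = (0.3342)² × 1.30 = 0.1452 W

0.145 W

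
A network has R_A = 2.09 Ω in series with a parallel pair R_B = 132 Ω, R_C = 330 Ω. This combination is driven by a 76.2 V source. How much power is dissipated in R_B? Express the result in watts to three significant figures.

Collapse R_B‖R_C to a single equivalent, reducing the network to two series elements.
R_p = (132×330)/(132+330) = 94.29 Ω
R_total = 2.09 + 94.29 = 96.38 Ω
I = V / R_total = 76.2 / 96.38 = 0.7907 A
Voltage across the parallel pair: V_p = I × R_p = 0.7907 × 94.29 = 74.55 V
With V_p across R_B, its power is V_p²/R_B.
P_R_B = (74.55)² / 132 = 42.10 W

42.1 W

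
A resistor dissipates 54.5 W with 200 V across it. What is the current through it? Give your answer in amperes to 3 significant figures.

0.273 A

From P = V I = I²R = V²/R, with the two given quantities we get I = P / V.
I = 54.5 / 200 = 0.2725 A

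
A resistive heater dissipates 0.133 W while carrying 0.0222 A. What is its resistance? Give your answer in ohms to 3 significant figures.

270 Ω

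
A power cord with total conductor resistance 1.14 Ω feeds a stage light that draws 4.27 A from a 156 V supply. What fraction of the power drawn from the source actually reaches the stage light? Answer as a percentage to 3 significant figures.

96.9 %

The power cord carries the full 4.27 A.
P_line = I² R_line = (4.270)² × 1.14 = 20.79 W
P_source = V I = 156 × 4.270 = 666.1 W; P_load = 645.3 W
η = P_load / P_source = 645.3 / 666.1 = 0.9688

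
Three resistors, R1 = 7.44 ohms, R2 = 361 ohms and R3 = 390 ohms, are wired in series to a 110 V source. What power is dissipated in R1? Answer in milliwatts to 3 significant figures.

Series elements share the same current, so find I first, then use P = I²R.
R_total = 7.44 + 361 + 390 = 758.4 Ω
I = V / R_total = 110 / 758.4 = 0.1450 A
P_R1 = I² × R1 = (0.1450)² × 7.44 = 0.1565 W

157 mW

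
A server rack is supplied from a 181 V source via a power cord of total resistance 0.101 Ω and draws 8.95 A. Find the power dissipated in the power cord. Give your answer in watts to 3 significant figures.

8.09 W

Only the current and the line resistance are needed for the I²R loss.
The power cord carries the full 8.95 A.
P_line = I² R_line = (8.950)² × 0.101 = 8.090 W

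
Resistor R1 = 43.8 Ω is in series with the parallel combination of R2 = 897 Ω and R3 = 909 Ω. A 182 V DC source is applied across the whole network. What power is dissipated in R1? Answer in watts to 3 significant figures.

Collapse R2‖R3 to a single equivalent, reducing the network to two series elements.
R_p = (897×909)/(897+909) = 451.5 Ω
R_total = 43.8 + 451.5 = 495.3 Ω
I = V / R_total = 182 / 495.3 = 0.3675 A
All the current flows through R1; use P = I²R.
P_R1 = (0.3675)² × 43.8 = 5.914 W

5.91 W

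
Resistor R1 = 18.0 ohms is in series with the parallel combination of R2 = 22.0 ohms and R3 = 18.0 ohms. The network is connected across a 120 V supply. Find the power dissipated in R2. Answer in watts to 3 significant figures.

82.4 W

Replace R2 and R3 with their parallel equivalent so the circuit becomes R1 in series with R_p.
R_p = (22.0×18.0)/(22.0+18.0) = 9.900 Ω
R_total = 18.0 + 9.900 = 27.90 Ω
I = V / R_total = 120 / 27.90 = 4.301 A
Voltage across the parallel pair: V_p = I × R_p = 4.301 × 9.900 = 42.58 V
R2 sees V_p directly, so P = V_p² / R2.
P_R2 = (42.58)² / 22.0 = 82.41 W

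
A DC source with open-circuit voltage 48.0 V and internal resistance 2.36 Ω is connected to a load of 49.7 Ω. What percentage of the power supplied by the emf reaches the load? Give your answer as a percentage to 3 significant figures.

Both r and R carry the same current, so the power split is just the resistance split: η = R/(R+r).
η = R / (R + r) = 49.7 / (49.7 + 2.36) = 0.9547

95.5 %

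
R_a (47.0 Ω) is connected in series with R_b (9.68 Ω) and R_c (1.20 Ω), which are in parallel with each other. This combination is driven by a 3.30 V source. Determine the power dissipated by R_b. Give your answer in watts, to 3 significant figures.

0.000555 W

Replace R_b and R_c with their parallel equivalent so the circuit becomes R_a in series with R_p.
R_p = (9.68×1.20)/(9.68+1.20) = 1.068 Ω
R_total = 47.0 + 1.068 = 48.07 Ω
I = V / R_total = 3.30 / 48.07 = 0.06865 A
Voltage across the parallel pair: V_p = I × R_p = 0.06865 × 1.068 = 0.07330 V
R_b sees V_p directly, so P = V_p² / R_b.
P_R_b = (0.07330)² / 9.68 = 0.0005550 W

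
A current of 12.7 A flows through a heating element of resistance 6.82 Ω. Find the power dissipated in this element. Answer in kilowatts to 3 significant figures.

Knowing I and R, the power is just I²R — no need to find V first.
P = (12.70 A)² × 6.82 Ω = 1100 W

1.10 kW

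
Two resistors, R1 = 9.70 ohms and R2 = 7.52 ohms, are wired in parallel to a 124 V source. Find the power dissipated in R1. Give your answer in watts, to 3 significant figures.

1590 W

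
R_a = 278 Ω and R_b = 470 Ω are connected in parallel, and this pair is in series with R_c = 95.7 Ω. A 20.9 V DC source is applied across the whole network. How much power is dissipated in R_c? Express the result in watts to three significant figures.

0.572 W

Combine R_a and R_b into their parallel equivalent first, reducing the network to two series resistors.
R_p = (278×470)/(278+470) = 174.7 Ω
R_total = R_p + 95.7 = 174.7 + 95.7 = 270.4 Ω
I = V / R_total = 20.9 / 270.4 = 0.07730 A
R_c is the series element, so its power is I²R.
P_R_c = (0.07730)² × 95.7 = 0.5718 W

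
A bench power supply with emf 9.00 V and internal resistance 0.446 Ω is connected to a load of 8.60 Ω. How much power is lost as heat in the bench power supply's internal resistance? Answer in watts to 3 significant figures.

The internal resistance carries the same current as the load; P_int = I²r.
I = ε / (r + R) = 9.00 / (0.446 + 8.60) = 0.9949 A
P_int = I² r = (0.9949)² × 0.446 = 0.4415 W

0.441 W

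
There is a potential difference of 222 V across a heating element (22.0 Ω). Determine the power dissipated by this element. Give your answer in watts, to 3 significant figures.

Voltage and resistance are given, so P = V²/R is the one-step route.
P = (222 V)² / 22.0 Ω = 2240 W

2240 W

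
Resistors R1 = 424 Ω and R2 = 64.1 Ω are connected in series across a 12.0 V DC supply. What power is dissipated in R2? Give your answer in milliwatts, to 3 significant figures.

The current is common to all series resistors; compute it, then apply P = I²R for the target.
R_total = 424 + 64.1 = 488.1 Ω
I = V / R_total = 12.0 / 488.1 = 0.02459 A
P_R2 = I² × R2 = (0.02459)² × 64.1 = 0.03874 W

38.7 mW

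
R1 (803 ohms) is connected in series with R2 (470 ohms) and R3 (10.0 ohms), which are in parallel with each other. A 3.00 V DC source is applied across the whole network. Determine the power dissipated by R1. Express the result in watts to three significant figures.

0.0109 W

Collapse R2‖R3 to a single equivalent, reducing the network to two series elements.
R_p = (470×10.0)/(470+10.0) = 9.792 Ω
R_total = 803 + 9.792 = 812.8 Ω
I = V / R_total = 3.00 / 812.8 = 0.003691 A
All the current flows through R1; use P = I²R.
P_R1 = (0.003691)² × 803 = 0.01094 W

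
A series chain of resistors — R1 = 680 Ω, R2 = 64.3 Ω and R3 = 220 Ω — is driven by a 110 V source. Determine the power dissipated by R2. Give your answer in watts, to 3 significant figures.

Every series element carries the same I. Get I from the total resistance, then P = I² × R2.
R_total = 680 + 64.3 + 220 = 964.3 Ω
I = V / R_total = 110 / 964.3 = 0.1141 A
P_R2 = I² × R2 = (0.1141)² × 64.3 = 0.8367 W

0.837 W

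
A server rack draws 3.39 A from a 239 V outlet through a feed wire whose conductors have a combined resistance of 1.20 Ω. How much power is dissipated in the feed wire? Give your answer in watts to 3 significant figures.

13.8 W

Line loss is just I²R for the cable — we know both I and R_line directly.
The feed wire carries the full 3.39 A.
P_line = I² R_line = (3.390)² × 1.20 = 13.79 W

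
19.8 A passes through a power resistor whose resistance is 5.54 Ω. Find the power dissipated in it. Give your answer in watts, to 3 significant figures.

2170 W

The current through and the resistance of the element are both given; use P = I²R.
P = (19.80 A)² × 5.54 Ω = 2172 W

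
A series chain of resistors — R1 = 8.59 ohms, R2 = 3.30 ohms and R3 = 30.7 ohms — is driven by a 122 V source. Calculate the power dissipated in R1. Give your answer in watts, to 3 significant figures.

In a series string the same current flows through every resistor — find that current, then P = I²R for the one we want.
R_total = 8.59 + 3.30 + 30.7 = 42.59 Ω
I = V / R_total = 122 / 42.59 = 2.865 A
P_R1 = I² × R1 = (2.865)² × 8.59 = 70.49 W

70.5 W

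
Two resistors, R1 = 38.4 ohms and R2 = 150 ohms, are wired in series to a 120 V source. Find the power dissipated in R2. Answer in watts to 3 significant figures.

The current is common to all series resistors; compute it, then apply P = I²R for the target.
R_total = 38.4 + 150 = 188.4 Ω
I = V / R_total = 120 / 188.4 = 0.6369 A
P_R2 = I² × R2 = (0.6369)² × 150 = 60.85 W

60.9 W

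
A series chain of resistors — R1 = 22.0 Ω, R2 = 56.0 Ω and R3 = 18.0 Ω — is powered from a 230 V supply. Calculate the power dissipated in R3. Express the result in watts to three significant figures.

Every series element carries the same I. Get I from the total resistance, then P = I² × R3.
R_total = 22.0 + 56.0 + 18.0 = 96.00 Ω
I = V / R_total = 230 / 96.00 = 2.396 A
P_R3 = I² × R3 = (2.396)² × 18.0 = 103.3 W

103 W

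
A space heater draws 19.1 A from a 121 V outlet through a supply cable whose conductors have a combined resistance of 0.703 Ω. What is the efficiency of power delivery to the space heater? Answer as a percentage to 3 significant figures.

88.9 %

The supply cable carries the full 19.1 A.
P_line = I² R_line = (19.10)² × 0.703 = 256.5 W
P_source = V I = 121 × 19.10 = 2311 W; P_load = 2055 W
η = P_load / P_source = 2055 / 2311 = 0.8890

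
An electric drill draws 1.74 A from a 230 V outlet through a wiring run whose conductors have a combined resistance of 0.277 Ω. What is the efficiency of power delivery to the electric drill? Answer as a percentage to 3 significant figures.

99.8 %

The wiring run carries the full 1.74 A.
P_line = I² R_line = (1.740)² × 0.277 = 0.8386 W
P_source = V I = 230 × 1.740 = 400.2 W; P_load = 399.4 W
η = P_load / P_source = 399.4 / 400.2 = 0.9979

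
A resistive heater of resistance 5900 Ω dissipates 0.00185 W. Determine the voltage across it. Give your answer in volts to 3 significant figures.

Inverting the appropriate power form: V = √(P R).
V = √(0.00185 × 5900) = 3.304 V

3.30 V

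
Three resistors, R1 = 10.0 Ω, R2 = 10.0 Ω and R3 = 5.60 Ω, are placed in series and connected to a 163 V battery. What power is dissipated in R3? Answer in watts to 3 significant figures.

Series elements share the same current, so find I first, then use P = I²R.
R_total = 10.0 + 10.0 + 5.60 = 25.60 Ω
I = V / R_total = 163 / 25.60 = 6.367 A
P_R3 = I² × R3 = (6.367)² × 5.60 = 227.0 W

227 W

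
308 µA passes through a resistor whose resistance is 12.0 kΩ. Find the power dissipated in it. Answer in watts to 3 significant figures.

The current through and the resistance of the element are both given; use P = I²R.
P = (0.0003080 A)² × 12000 Ω = 0.001138 W

0.00114 W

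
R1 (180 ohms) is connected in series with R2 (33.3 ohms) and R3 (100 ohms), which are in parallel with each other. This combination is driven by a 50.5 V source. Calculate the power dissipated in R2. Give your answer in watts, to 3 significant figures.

1.14 W

Replace R2 and R3 with their parallel equivalent so the circuit becomes R1 in series with R_p.
R_p = (33.3×100)/(33.3+100) = 24.98 Ω
R_total = 180 + 24.98 = 205.0 Ω
I = V / R_total = 50.5 / 205.0 = 0.2464 A
Voltage across the parallel pair: V_p = I × R_p = 0.2464 × 24.98 = 6.154 V
With V_p across R2, its power is V_p²/R2.
P_R2 = (6.154)² / 33.3 = 1.137 W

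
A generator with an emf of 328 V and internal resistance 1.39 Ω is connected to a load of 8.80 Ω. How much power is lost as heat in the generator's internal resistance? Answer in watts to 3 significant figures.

The source's internal resistance is just another series element carrying I; its dissipation is I²r.
I = ε / (r + R) = 328 / (1.39 + 8.80) = 32.19 A
P_int = I² r = (32.19)² × 1.39 = 1440 W

1440 W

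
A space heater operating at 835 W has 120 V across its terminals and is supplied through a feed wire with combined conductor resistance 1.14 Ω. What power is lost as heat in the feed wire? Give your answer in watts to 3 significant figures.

The feed wire and load are in series, so the same current flows in both; the loss is I²R_line.
I = P / V = 835 / 120 = 6.958 A through the feed wire.
P_line = I² R_line = (6.958)² × 1.14 = 55.20 W

55.2 W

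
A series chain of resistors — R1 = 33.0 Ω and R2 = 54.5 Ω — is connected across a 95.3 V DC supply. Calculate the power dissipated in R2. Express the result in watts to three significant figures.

64.6 W

Since the resistors are in series they all carry the loop current I = V/R_total; the power in any one is I²R.
R_total = 33.0 + 54.5 = 87.50 Ω
I = V / R_total = 95.3 / 87.50 = 1.089 A
P_R2 = I² × R2 = (1.089)² × 54.5 = 64.65 W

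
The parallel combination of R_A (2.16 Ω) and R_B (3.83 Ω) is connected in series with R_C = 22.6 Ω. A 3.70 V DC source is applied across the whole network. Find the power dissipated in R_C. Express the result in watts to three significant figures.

First find R_p for the parallel pair, then treat R_p + R_C as a series loop.
R_p = (2.16×3.83)/(2.16+3.83) = 1.381 Ω
R_total = R_p + 22.6 = 1.381 + 22.6 = 23.98 Ω
I = V / R_total = 3.70 / 23.98 = 0.1543 A
R_C is the series element, so its power is I²R.
P_R_C = (0.1543)² × 22.6 = 0.5380 W

0.538 W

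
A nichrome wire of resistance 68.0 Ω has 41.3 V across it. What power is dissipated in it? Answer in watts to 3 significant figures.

Voltage and resistance are given, so P = V²/R is the one-step route.
P = (41.3 V)² / 68.0 Ω = 25.08 W

25.1 W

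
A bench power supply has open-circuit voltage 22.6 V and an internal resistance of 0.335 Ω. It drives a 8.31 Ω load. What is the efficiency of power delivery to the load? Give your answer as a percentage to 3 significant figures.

96.1 %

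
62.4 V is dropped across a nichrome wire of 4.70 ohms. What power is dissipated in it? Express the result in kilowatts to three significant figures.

0.828 kW

We know the drop across the element and its resistance — P = V²/R, one step.
P = (62.4 V)² / 4.70 Ω = 828.5 W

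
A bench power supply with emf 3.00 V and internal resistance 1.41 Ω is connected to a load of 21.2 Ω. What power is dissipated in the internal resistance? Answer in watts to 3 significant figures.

0.0248 W

The source's internal resistance is just another series element carrying I; its dissipation is I²r.
I = ε / (r + R) = 3.00 / (1.41 + 21.2) = 0.1327 A
P_int = I² r = (0.1327)² × 1.41 = 0.02482 W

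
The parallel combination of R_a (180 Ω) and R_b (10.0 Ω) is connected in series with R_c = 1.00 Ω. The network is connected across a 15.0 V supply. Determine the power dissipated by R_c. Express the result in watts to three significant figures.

2.05 W

Collapse the R_a‖R_b pair into one equivalent R_p; then R_p and R_c form a series string.
R_p = (180×10.0)/(180+10.0) = 9.474 Ω
R_total = R_p + 1.00 = 9.474 + 1.00 = 10.47 Ω
I = V / R_total = 15.0 / 10.47 = 1.432 A
R_c is the series element, so its power is I²R.
P_R_c = (1.432)² × 1.00 = 2.051 W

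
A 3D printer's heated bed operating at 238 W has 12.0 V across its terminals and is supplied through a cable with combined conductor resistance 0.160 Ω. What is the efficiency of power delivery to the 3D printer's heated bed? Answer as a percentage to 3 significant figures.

I = P / V = 238 / 12.0 = 19.83 A through the cable.
P_line = I² R_line = (19.83)² × 0.160 = 62.94 W
P_source = P_load + P_line = 238.0 + 62.94 = 300.9 W
η = P_load / P_source = 238.0 / 300.9 = 0.7909

79.1 %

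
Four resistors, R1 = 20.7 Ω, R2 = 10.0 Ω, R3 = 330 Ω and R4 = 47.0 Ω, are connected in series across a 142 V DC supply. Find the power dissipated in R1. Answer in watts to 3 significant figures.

2.51 W

In a series string the same current flows through every resistor — find that current, then P = I²R for the one we want.
R_total = 20.7 + 10.0 + 330 + 47.0 = 407.7 Ω
I = V / R_total = 142 / 407.7 = 0.3483 A
P_R1 = I² × R1 = (0.3483)² × 20.7 = 2.511 W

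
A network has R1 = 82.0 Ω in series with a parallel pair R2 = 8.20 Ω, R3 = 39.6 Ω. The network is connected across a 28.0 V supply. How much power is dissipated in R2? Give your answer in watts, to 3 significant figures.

0.560 W

First combine the parallel branches into one equivalent R_p, then R1 + R_p is a series pair.
R_p = (8.20×39.6)/(8.20+39.6) = 6.793 Ω
R_total = 82.0 + 6.793 = 88.79 Ω
I = V / R_total = 28.0 / 88.79 = 0.3153 A
Voltage across the parallel pair: V_p = I × R_p = 0.3153 × 6.793 = 2.142 V
R2 is across V_p, so use P = V²/R for that branch.
P_R2 = (2.142)² / 8.20 = 0.5596 W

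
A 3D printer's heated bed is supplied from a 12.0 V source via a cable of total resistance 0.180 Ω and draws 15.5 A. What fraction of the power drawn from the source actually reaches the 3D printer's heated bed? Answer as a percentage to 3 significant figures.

The cable carries the full 15.5 A.
P_line = I² R_line = (15.50)² × 0.180 = 43.24 W
P_source = V I = 12.0 × 15.50 = 186.0 W; P_load = 142.8 W
η = P_load / P_source = 142.8 / 186.0 = 0.7675

76.8 %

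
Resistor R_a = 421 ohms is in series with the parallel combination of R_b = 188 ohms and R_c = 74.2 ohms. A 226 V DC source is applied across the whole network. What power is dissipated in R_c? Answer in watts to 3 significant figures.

8.66 W

Collapse R_b‖R_c to a single equivalent, reducing the network to two series elements.
R_p = (188×74.2)/(188+74.2) = 53.20 Ω
R_total = 421 + 53.20 = 474.2 Ω
I = V / R_total = 226 / 474.2 = 0.4766 A
Voltage across the parallel pair: V_p = I × R_p = 0.4766 × 53.20 = 25.36 V
R_c sees V_p directly, so P = V_p² / R_c.
P_R_c = (25.36)² / 74.2 = 8.665 W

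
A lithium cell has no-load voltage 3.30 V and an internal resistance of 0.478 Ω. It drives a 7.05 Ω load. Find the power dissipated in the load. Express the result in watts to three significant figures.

1.35 W

The internal resistance and the load are in series, so the same I flows through both; get I from ε/(r+R), then I²R for the load.
I = ε / (r + R) = 3.30 / (0.478 + 7.05) = 0.4384 A
P_load = I² R = (0.4384)² × 7.05 = 1.355 W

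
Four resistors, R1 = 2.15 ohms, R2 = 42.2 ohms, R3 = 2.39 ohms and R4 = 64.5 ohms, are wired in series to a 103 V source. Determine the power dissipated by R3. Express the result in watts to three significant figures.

2.05 W

In a series string the same current flows through every resistor — find that current, then P = I²R for the one we want.
R_total = 2.15 + 42.2 + 2.39 + 64.5 = 111.2 Ω
I = V / R_total = 103 / 111.2 = 0.9259 A
P_R3 = I² × R3 = (0.9259)² × 2.39 = 2.049 W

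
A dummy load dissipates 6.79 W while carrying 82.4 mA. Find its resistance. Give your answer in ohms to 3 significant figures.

The two known quantities fix the third via R = P / I².
R = 6.79 / (0.08240)² = 1000 Ω

1000 Ω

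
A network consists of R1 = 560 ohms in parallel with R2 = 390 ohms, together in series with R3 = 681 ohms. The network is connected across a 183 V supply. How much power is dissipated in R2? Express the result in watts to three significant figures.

5.47 W

Reduce the parallel combination to a single R_p; the circuit then becomes R_p in series with the remaining resistor.
R_p = (560×390)/(560+390) = 229.9 Ω
R_total = R_p + 681 = 229.9 + 681 = 910.9 Ω
I = V / R_total = 183 / 910.9 = 0.2009 A
Voltage across the parallel pair: V_p = I × R_p = 0.2009 × 229.9 = 46.19 V
Use P = V²/R for R2 with V = V_p.
P_R2 = (46.19)² / 390 = 5.470 W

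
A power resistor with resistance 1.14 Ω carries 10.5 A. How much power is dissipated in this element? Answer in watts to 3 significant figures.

126 W

Current and resistance are given, so P = I²R is the direct form.
P = (10.50 A)² × 1.14 Ω = 125.7 W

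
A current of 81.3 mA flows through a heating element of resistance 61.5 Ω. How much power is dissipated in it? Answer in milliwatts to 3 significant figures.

Current and resistance are given, so P = I²R is the direct form.
P = (0.08130 A)² × 61.5 Ω = 0.4065 W

406 mW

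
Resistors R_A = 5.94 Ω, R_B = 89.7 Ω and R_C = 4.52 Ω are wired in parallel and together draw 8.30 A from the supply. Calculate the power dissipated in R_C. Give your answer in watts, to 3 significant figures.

Only the total current is stated, so first find the parallel equivalent to get the voltage across the combination.
1/R_eq = 1/5.94 + 1/89.7 + 1/4.52 ⇒ R_eq = 2.495 Ω
V = I_total × R_eq = 8.300 × 2.495 = 20.71 V
P_R_C = V² / R_C = (20.71)² / 4.52 = 94.91 W

94.9 W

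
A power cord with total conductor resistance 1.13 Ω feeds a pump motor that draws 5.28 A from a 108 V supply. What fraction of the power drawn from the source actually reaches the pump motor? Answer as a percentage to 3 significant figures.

The power cord carries the full 5.28 A.
P_line = I² R_line = (5.280)² × 1.13 = 31.50 W
P_source = V I = 108 × 5.280 = 570.2 W; P_load = 538.7 W
η = P_load / P_source = 538.7 / 570.2 = 0.9448

94.5 %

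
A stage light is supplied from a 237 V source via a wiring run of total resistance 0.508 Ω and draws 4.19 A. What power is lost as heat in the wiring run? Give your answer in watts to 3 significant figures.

8.92 W

Line loss is just I²R for the cable — we know both I and R_line directly.
The wiring run carries the full 4.19 A.
P_line = I² R_line = (4.190)² × 0.508 = 8.918 W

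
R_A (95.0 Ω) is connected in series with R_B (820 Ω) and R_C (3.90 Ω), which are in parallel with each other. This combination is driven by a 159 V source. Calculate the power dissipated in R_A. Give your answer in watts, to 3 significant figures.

246 W

Collapse R_B‖R_C to a single equivalent, reducing the network to two series elements.
R_p = (820×3.90)/(820+3.90) = 3.882 Ω
R_total = 95.0 + 3.882 = 98.88 Ω
I = V / R_total = 159 / 98.88 = 1.608 A
All the current flows through R_A; use P = I²R.
P_R_A = (1.608)² × 95.0 = 245.6 W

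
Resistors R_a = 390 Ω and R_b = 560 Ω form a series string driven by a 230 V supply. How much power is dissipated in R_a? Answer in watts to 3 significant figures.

Series elements share the same current, so find I first, then use P = I²R.
R_total = 390 + 560 = 950.0 Ω
I = V / R_total = 230 / 950.0 = 0.2421 A
P_R_a = I² × R_a = (0.2421)² × 390 = 22.86 W

22.9 W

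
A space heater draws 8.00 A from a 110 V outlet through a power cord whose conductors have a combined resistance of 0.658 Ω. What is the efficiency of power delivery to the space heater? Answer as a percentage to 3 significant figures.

The power cord carries the full 8.00 A.
P_line = I² R_line = (8.000)² × 0.658 = 42.11 W
P_source = V I = 110 × 8.000 = 880.0 W; P_load = 837.9 W
η = P_load / P_source = 837.9 / 880.0 = 0.9521

95.2 %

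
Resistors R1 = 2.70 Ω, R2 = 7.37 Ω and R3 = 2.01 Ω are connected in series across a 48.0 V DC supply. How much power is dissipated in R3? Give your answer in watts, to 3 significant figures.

31.7 W

Since the resistors are in series they all carry the loop current I = V/R_total; the power in any one is I²R.
R_total = 2.70 + 7.37 + 2.01 = 12.08 Ω
I = V / R_total = 48.0 / 12.08 = 3.974 A
P_R3 = I² × R3 = (3.974)² × 2.01 = 31.74 W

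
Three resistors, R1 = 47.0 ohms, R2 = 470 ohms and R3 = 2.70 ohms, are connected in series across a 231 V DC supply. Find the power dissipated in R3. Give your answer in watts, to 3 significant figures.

In a series string the same current flows through every resistor — find that current, then P = I²R for the one we want.
R_total = 47.0 + 470 + 2.70 = 519.7 Ω
I = V / R_total = 231 / 519.7 = 0.4445 A
P_R3 = I² × R3 = (0.4445)² × 2.70 = 0.5334 W

0.533 W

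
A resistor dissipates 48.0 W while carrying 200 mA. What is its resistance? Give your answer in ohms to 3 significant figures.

1200 Ω

Inverting the appropriate power form: R = P / I².
R = 48.0 / (0.2000)² = 1200 Ω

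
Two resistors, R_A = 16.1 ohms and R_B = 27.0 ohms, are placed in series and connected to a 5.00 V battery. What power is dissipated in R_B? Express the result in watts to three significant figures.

Since the resistors are in series they all carry the loop current I = V/R_total; the power in any one is I²R.
R_total = 16.1 + 27.0 = 43.10 Ω
I = V / R_total = 5.00 / 43.10 = 0.1160 A
P_R_B = I² × R_B = (0.1160)² × 27.0 = 0.3634 W

0.363 W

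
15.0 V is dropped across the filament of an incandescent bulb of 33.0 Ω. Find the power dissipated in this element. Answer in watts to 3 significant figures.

Voltage and resistance are given, so P = V²/R is the one-step route.
P = (15.0 V)² / 33.0 Ω = 6.818 W

6.82 W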